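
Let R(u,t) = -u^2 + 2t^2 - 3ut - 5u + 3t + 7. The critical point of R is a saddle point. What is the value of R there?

115/17

∂R/∂u = -2u - 3t - 5 = 0 and ∂R/∂t = -3u + 4t + 3 = 0, so (u, t) = (-11/17, -21/17).
The Hessian has R_{uu} = -2, R_{tt} = 4, R_{ut} = -3, giving D = -17 < 0, so the point is a saddle point.
R(-11/17, -21/17) = 115/17.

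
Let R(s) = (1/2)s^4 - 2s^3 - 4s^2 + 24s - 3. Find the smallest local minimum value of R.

-43

R'(s) = 2s^3 - 6s^2 - 8s + 24. Setting R'(s) = 0 gives s ∈ {-2, 2, 3}.
Second-derivative test with R''(s) = 6s^2 - 12s - 8: R''(-2) = 40 > 0 ⇒ local minimum; R''(2) = -8 < 0 ⇒ local maximum; R''(3) = 10 > 0 ⇒ local minimum.
Thus R has its smallest local minimum at s = -2, with value -43.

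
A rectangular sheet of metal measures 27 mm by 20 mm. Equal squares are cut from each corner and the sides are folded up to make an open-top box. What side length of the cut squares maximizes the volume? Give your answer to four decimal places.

With cut size x, the volume is V(x) = x(27 − 2x)(20 − 2x) for 0 < x < 10.
V'(x) = 12x^2 − 188x + 540. Setting V'(x) = 0 gives x ≈ 3.7884 (the root in (0, 10)).
V''(x) = 24x − 188 is negative there, so this is the maximum; V ≈ 914.1345.

3.7884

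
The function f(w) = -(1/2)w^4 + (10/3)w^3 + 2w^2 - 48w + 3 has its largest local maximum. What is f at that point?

217/3

Critical points: f'(w) = -2w^3 + 10w^2 + 4w - 48 vanishes at w = -2, 3, 4.
f''(w) = -6w^2 + 20w + 4. f''(-2) = -60 < 0 ⇒ local maximum; f''(3) = 10 > 0 ⇒ local minimum; f''(4) = -12 < 0 ⇒ local maximum.
So the largest local maximum value is f(-2) = 217/3.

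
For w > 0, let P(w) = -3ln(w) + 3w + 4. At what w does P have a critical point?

P'(w) = -3/w + 3 = 0 gives w = 1.
P''(w) = 3/w², which is positive for w > 0, so this is a local minimum.
P(1) = -3·ln(1) + 3 + 4 ≈ 7.0000.

1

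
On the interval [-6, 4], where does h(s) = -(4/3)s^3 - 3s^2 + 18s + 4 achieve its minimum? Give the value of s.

4

The derivative is -4s^2 - 6s + 18, which vanishes at s = -3 and s = 3/2.
Evaluating at the critical points and endpoints: h(-6) = 76, h(-3) = -41, h(3/2) = 79/4, h(4) = -172/3.
Hence the absolute minimum is -172/3 at s = 4.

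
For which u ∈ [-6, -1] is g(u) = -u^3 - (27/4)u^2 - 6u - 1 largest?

-6

g'(u) = -3u^2 - (27/2)u - 6, whose only zero in [-6, -1] is u = -4.
Compare values at every candidate in [-6, -1]: g(-6) = 8,  g(-4) = -21,  g(-1) = -3/4.
So the maximum is g(-6) = 8.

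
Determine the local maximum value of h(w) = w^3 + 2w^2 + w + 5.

h'(w) = 3w^2 + 4w + 1. Setting h'(w) = 0 gives w ∈ {-1, -1/3}.
Second-derivative test with h''(w) = 6w + 4: h''(-1) = -2 < 0 ⇒ local maximum; h''(-1/3) = 2 > 0 ⇒ local minimum.
The local maximum is h(-1) = 5.

5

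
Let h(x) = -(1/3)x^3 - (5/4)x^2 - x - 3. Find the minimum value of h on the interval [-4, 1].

The derivative is -x^2 - (5/2)x - 1, which vanishes at x = -2 and x = -1/2.
Candidates: h(-4) = 7/3,  h(-2) = -10/3,  h(-1/2) = -133/48,  h(1) = -67/12.
The minimum over the interval is -67/12, attained at x = 1.

-67/12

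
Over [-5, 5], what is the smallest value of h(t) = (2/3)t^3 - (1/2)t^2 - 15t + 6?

The derivative is 2t^2 - t - 15, which vanishes at t = -5/2 and t = 3.
Evaluating at the critical points and endpoints: h(-5) = -89/6; h(-5/2) = 719/24; h(3) = -51/2; h(5) = 11/6.
The minimum over the interval is -51/2, attained at t = 3.

-51/2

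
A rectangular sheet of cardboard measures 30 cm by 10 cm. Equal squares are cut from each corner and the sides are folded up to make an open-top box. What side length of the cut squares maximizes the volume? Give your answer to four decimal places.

2.2571

With cut size x, the volume is V(x) = x(30 − 2x)(10 − 2x) for 0 < x < 5.
V'(x) = 12x^2 − 160x + 300. Setting V'(x) = 0 gives x ≈ 2.2571 (the root in (0, 5)).
V''(x) = 24x − 160 is negative there, so this is the maximum; V ≈ 315.5652.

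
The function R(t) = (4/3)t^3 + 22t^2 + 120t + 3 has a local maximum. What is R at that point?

-213

R'(t) = 4t^2 + 44t + 120 = 0 at t = -6, -5.
Second-derivative test with R''(t) = 8t + 44: R''(-6) = -4 < 0 ⇒ local maximum; R''(-5) = 4 > 0 ⇒ local minimum.
The local maximum is R(-6) = -213.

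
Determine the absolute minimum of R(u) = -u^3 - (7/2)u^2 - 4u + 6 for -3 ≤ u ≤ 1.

The derivative is -3u^2 - 7u - 4, which vanishes at u = -4/3 and u = -1.
Evaluating at the critical points and endpoints: R(-3) = 27/2; R(-4/3) = 202/27; R(-1) = 15/2; R(1) = -5/2.
The minimum over the interval is -5/2, attained at u = 1.

-5/2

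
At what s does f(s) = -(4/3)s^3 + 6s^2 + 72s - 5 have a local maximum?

f'(s) = -4s^2 + 12s + 72. Setting f'(s) = 0 gives s ∈ {-3, 6}.
Since f''(s) = -8s + 12, we get f''(-3) = 36 > 0 ⇒ local minimum; f''(6) = -36 < 0 ⇒ local maximum.
The local maximum is f(6) = 355.

6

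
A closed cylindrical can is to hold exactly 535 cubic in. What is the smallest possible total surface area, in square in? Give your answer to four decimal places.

With radius r and height h, πr²h = 535 so h = 535/(πr²), and S(r) = 2πr² + 2πrh = 2πr² + 2·535/r.
S'(r) = 4πr − 2·535/r² = 0 ⇒ r³ = 535/(2π), so r ≈ 4.3994 and h = 2r ≈ 8.7988.
S''(r) = 4π + 4·535/r³ > 0, so this is the minimum; S ≈ 364.8243.

364.8243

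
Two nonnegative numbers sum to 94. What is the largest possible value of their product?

2209

With x + y = 94, the product is P(x) = x(94 − x).
P'(x) = 94 − 2x = 0 gives x = 47; P'' = −2 < 0, so this is the maximum.
P = 47·47 = 2209.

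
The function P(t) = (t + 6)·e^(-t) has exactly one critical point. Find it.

By the product rule, P'(t) = (-t - 5)·e^(-t). Since e^(-t) > 0, the only critical point is t = -5.
P''(-5) has the same sign as -1 < 0, so this is a local maximum.
P(-5) = (1)·e^(5) ≈ 148.4132.

-5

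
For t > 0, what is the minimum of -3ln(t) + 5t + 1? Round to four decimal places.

R'(t) = -3/t + 5 = 0 gives t = 3/5.
R''(t) = 3/t², which is positive for t > 0, so this is a local minimum.
R(3/5) = -3·ln(3/5) + 3 + 1 ≈ 5.5325.

5.5325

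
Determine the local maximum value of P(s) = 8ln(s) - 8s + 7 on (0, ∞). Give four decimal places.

P'(s) = 8/s − 8 = 0 gives s = 1.
P''(s) = -8/s², which is negative for s > 0, so this is a local maximum.
P(1) = 8·ln(1) - 8 + 7 ≈ -1.0000.

-1.0000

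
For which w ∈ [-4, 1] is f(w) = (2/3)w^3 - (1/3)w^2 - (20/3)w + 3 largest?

Differentiating, f'(w) = 2w^2 - (2/3)w - 20/3; whose only zero in [-4, 1] is w = -5/3.
Candidates: f(-4) = -55/3; f(-5/3) = 818/81; f(1) = -10/3.
Hence the absolute maximum is 818/81 at w = -5/3.

-5/3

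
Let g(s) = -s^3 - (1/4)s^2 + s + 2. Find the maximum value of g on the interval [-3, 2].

g'(s) = -3s^2 - (1/2)s + 1, which vanishes at s = -2/3 and s = 1/2.
Compare values at every candidate in [-3, 2]: g(-3) = 95/4,  g(-2/3) = 41/27,  g(1/2) = 37/16,  g(2) = -5.
Hence the absolute maximum is 95/4 at s = -3.

95/4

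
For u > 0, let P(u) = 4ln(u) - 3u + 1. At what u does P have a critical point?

P'(u) = 4/u − 3 = 0 gives u = 4/3.
P''(u) = -4/u², which is negative for u > 0, so this is a local maximum.
P(4/3) = 4·ln(4/3) - 4 + 1 ≈ -1.8493.

4/3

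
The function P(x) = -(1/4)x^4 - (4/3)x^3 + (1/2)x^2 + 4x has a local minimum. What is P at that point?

-29/12

P'(x) = -x^3 - 4x^2 + x + 4. Setting P'(x) = 0 gives x ∈ {-4, -1, 1}.
Since P''(x) = -3x^2 - 8x + 1, we get P''(-4) = -15 < 0 ⇒ local maximum; P''(-1) = 6 > 0 ⇒ local minimum; P''(1) = -10 < 0 ⇒ local maximum.
Thus P has its local minimum at x = -1, with value -29/12.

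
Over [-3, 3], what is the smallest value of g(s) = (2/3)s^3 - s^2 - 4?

-31

g'(s) = 2s^2 - 2s, which vanishes at s = 0 and s = 1.
Evaluating at the critical points and endpoints: g(-3) = -31, g(0) = -4, g(1) = -13/3, g(3) = 5.
The minimum over the interval is -31, attained at s = -3.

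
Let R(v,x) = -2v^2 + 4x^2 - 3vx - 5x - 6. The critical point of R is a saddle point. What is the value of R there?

∂R/∂v = -4v - 3x = 0 and ∂R/∂x = -3v + 8x - 5 = 0, so (v, x) = (-15/41, 20/41).
The Hessian has R_{vv} = -4, R_{xx} = 8, R_{vx} = -3, giving D = -41 < 0, so the point is a saddle point.
R(-15/41, 20/41) = -296/41.

-296/41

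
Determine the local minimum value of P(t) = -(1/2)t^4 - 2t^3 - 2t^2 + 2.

P'(t) = -2t^3 - 6t^2 - 4t. Setting P'(t) = 0 gives t ∈ {-2, -1, 0}.
Second-derivative test with P''(t) = -6t^2 - 12t - 4: P''(-2) = -4 < 0 ⇒ local maximum; P''(-1) = 2 > 0 ⇒ local minimum; P''(0) = -4 < 0 ⇒ local maximum.
The local minimum is P(-1) = 3/2.

3/2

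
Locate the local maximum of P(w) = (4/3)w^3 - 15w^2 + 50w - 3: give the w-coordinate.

Critical points: P'(w) = 4w^2 - 30w + 50 vanishes at w = 5/2, 5.
P''(w) = 8w - 30. P''(5/2) = -10 < 0 ⇒ local maximum; P''(5) = 10 > 0 ⇒ local minimum.
Thus P has its local maximum at w = 5/2, with value 589/12.

5/2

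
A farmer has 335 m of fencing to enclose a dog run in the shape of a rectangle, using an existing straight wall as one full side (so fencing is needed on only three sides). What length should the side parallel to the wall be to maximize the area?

Let the sides perpendicular to the wall have length x and the parallel side y, so 2x + y = 335 and the area is A = xy = x(335 − 2x).
A'(x) = 335 − 4x = 0 gives x = 335/4, and A''(x) = −4 < 0 confirms a maximum.
Then y = 335 − 2·335/4 = 335/2 and A = 112225/8.

335/2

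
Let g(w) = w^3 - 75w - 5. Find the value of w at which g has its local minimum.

g'(w) = 3w^2 - 75 = 0 at w = -5, 5.
Second-derivative test with g''(w) = 6w: g''(-5) = -30 < 0 ⇒ local maximum; g''(5) = 30 > 0 ⇒ local minimum.
Thus g has its local minimum at w = 5, with value -255.

5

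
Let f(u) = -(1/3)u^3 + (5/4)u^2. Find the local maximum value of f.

Critical points: f'(u) = -u^2 + (5/2)u vanishes at u = 0, 5/2.
Second-derivative test with f''(u) = -2u + 5/2: f''(0) = 5/2 > 0 ⇒ local minimum; f''(5/2) = -5/2 < 0 ⇒ local maximum.
The local maximum is f(5/2) = 125/48.

125/48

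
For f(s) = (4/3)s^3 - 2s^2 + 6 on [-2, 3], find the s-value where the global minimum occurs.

-2

The derivative is 4s^2 - 4s, which vanishes at s = 0 and s = 1.
Compare values at every candidate in [-2, 3]: f(-2) = -38/3; f(0) = 6; f(1) = 16/3; f(3) = 24.
Hence the absolute minimum is -38/3 at s = -2.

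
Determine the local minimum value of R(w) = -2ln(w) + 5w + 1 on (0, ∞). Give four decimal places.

R'(w) = -2/w + 5 = 0 gives w = 2/5.
R''(w) = 2/w², which is positive for w > 0, so this is a local minimum.
R(2/5) = -2·ln(2/5) + 2 + 1 ≈ 4.8326.

4.8326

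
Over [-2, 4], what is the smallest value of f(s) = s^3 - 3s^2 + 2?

Differentiating, f'(s) = 3s^2 - 6s; which vanishes at s = 0 and s = 2.
Evaluating at the critical points and endpoints: f(-2) = -18; f(0) = 2; f(2) = -2; f(4) = 18.
The minimum over the interval is -18, attained at s = -2.

-18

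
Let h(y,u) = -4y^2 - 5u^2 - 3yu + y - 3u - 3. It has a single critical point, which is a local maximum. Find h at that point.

∂h/∂y = -8y - 3u + 1 = 0 and ∂h/∂u = -3y - 10u - 3 = 0, so (y, u) = (19/71, -27/71).
The Hessian has h_{yy} = -8, h_{uu} = -10, h_{yu} = -3, giving D = 71 > 0 with h_{yy} < 0, so the point is a local maximum.
h(19/71, -27/71) = -163/71.

-163/71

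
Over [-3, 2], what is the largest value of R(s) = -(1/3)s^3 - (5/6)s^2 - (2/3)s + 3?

The derivative is -s^2 - (5/3)s - 2/3, which vanishes at s = -1 and s = -2/3.
Evaluating at the critical points and endpoints: R(-3) = 13/2, R(-1) = 19/6, R(-2/3) = 257/81, R(2) = -13/3.
The maximum over the interval is 13/2, attained at s = -3.

13/2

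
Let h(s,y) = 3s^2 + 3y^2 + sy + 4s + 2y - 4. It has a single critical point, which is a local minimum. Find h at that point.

-192/35

∂h/∂s = 6s + y + 4 = 0 and ∂h/∂y = s + 6y + 2 = 0, so (s, y) = (-22/35, -8/35).
The Hessian has h_{ss} = 6, h_{yy} = 6, h_{sy} = 1, giving D = 35 > 0 with h_{ss} > 0, so the point is a local minimum.
h(-22/35, -8/35) = -192/35.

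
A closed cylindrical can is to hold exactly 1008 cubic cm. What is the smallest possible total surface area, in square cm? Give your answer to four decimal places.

With radius r and height h, πr²h = 1008 so h = 1008/(πr²), and S(r) = 2πr² + 2πrh = 2πr² + 2·1008/r.
S'(r) = 4πr − 2·1008/r² = 0 ⇒ r³ = 1008/(2π), so r ≈ 5.4337 and h = 2r ≈ 10.8673.
S''(r) = 4π + 4·1008/r³ > 0, so this is the minimum; S ≈ 556.5296.

556.5296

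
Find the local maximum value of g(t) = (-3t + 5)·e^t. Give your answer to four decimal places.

5.8432

By the product rule, g'(t) = (-3t + 2)·e^t. Since e^t > 0, the only critical point is t = 2/3.
g''(2/3) has the same sign as -3 < 0, so this is a local maximum.
g(2/3) = (3)·e^(2/3) ≈ 5.8432.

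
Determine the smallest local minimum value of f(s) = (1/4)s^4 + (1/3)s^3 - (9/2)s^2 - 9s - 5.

Critical points: f'(s) = s^3 + s^2 - 9s - 9 vanishes at s = -3, -1, 3.
Second-derivative test with f''(s) = 3s^2 + 2s - 9: f''(-3) = 12 > 0 ⇒ local minimum; f''(-1) = -8 < 0 ⇒ local maximum; f''(3) = 24 > 0 ⇒ local minimum.
So the smallest local minimum value is f(3) = -173/4.

-173/4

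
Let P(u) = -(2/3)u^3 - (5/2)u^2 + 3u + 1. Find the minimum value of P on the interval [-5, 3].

-61/2

Differentiating, P'(u) = -2u^2 - 5u + 3; which vanishes at u = -3 and u = 1/2.
Evaluating at the critical points and endpoints: P(-5) = 41/6; P(-3) = -25/2; P(1/2) = 43/24; P(3) = -61/2.
Hence the absolute minimum is -61/2 at u = 3.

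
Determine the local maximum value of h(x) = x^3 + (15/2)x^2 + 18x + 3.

-21/2

Critical points: h'(x) = 3x^2 + 15x + 18 vanishes at x = -3, -2.
Second-derivative test with h''(x) = 6x + 15: h''(-3) = -3 < 0 ⇒ local maximum; h''(-2) = 3 > 0 ⇒ local minimum.
Thus h has its local maximum at x = -3, with value -21/2.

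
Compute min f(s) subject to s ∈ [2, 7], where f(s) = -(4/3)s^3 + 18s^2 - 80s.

-406/3

The derivative is -4s^2 + 36s - 80, which vanishes at s = 4 and s = 5.
Compare values at every candidate in [2, 7]: f(2) = -296/3,  f(4) = -352/3,  f(5) = -350/3,  f(7) = -406/3.
The minimum over the interval is -406/3, attained at s = 7.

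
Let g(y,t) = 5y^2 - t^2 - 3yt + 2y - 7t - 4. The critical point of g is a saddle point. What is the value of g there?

83/29

∂g/∂y = 10y - 3t + 2 = 0 and ∂g/∂t = -3y - 2t - 7 = 0, so (y, t) = (-25/29, -64/29).
The Hessian has g_{yy} = 10, g_{tt} = -2, g_{yt} = -3, giving D = -29 < 0, so the point is a saddle point.
g(-25/29, -64/29) = 83/29.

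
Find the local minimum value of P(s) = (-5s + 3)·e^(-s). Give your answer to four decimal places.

-1.0095

P'(s) = (-5)·e^(-s) + (-5s + 3)·(-1)·e^(-s) = (5s - 8)·e^(-s). Since e^(-s) > 0, the only critical point is s = 8/5.
P''(8/5) has the same sign as 5 > 0, so this is a local minimum.
P(8/5) = (-5)·e^(-8/5) ≈ -1.0095.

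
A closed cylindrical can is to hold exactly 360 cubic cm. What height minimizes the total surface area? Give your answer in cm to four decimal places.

7.7103

With radius r and height h, πr²h = 360 so h = 360/(πr²), and S(r) = 2πr² + 2πrh = 2πr² + 2·360/r.
S'(r) = 4πr − 2·360/r² = 0 ⇒ r³ = 360/(2π), so r ≈ 3.8551 and h = 2r ≈ 7.7103.
S''(r) = 4π + 4·360/r³ > 0, so this is the minimum; S ≈ 280.1450.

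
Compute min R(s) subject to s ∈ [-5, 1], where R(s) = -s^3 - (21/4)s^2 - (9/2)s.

-43/4

R'(s) = -3s^2 - (21/2)s - 9/2, which vanishes at s = -3 and s = -1/2.
Compare values at every candidate in [-5, 1]: R(-5) = 65/4, R(-3) = -27/4, R(-1/2) = 17/16, R(1) = -43/4.
The minimum over the interval is -43/4, attained at s = 1.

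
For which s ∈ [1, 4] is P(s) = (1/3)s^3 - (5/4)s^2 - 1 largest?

4

The derivative is s^2 - (5/2)s, whose only zero in [1, 4] is s = 5/2.
Candidates: P(1) = -23/12, P(5/2) = -173/48, P(4) = 1/3.
The maximum over the interval is 1/3, attained at s = 4.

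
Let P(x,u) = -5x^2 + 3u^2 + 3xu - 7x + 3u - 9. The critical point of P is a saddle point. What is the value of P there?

-152/23

∂P/∂x = -10x + 3u - 7 = 0 and ∂P/∂u = 3x + 6u + 3 = 0, so (x, u) = (-17/23, -3/23).
The Hessian has P_{xx} = -10, P_{uu} = 6, P_{xu} = 3, giving D = -69 < 0, so the point is a saddle point.
P(-17/23, -3/23) = -152/23.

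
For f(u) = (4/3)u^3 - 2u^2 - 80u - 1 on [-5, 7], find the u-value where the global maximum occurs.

-4

Differentiating, f'(u) = 4u^2 - 4u - 80; which vanishes at u = -4 and u = 5.
Evaluating at the critical points and endpoints: f(-5) = 547/3; f(-4) = 605/3; f(5) = -853/3; f(7) = -605/3.
The maximum over the interval is 605/3, attained at u = -4.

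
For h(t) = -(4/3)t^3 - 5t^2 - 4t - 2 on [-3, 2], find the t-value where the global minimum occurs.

2

Differentiating, h'(t) = -4t^2 - 10t - 4; which vanishes at t = -2 and t = -1/2.
Candidates: h(-3) = 1, h(-2) = -10/3, h(-1/2) = -13/12, h(2) = -122/3.
The minimum over the interval is -122/3, attained at t = 2.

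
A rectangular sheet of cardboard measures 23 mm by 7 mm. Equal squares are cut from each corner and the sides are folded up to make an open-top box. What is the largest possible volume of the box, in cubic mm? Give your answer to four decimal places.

120.3845

With cut size x, the volume is V(x) = x(23 − 2x)(7 − 2x) for 0 < x < 3.5.
V'(x) = 12x^2 − 120x + 161. Setting V'(x) = 0 gives x ≈ 1.5966 (the root in (0, 3.5)).
V''(x) = 24x − 120 is negative there, so this is the maximum; V ≈ 120.3845.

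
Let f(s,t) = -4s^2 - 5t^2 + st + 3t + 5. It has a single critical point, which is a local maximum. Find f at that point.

431/79

∂f/∂s = -8s + t = 0 and ∂f/∂t = s - 10t + 3 = 0, so (s, t) = (3/79, 24/79).
The Hessian has f_{ss} = -8, f_{tt} = -10, f_{st} = 1, giving D = 79 > 0 with f_{ss} < 0, so the point is a local maximum.
f(3/79, 24/79) = 431/79.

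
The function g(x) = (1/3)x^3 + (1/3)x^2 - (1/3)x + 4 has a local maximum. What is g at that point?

13/3

g'(x) = x^2 + (2/3)x - 1/3 = 0 at x = -1, 1/3.
Since g''(x) = 2x + 2/3, we get g''(-1) = -4/3 < 0 ⇒ local maximum; g''(1/3) = 4/3 > 0 ⇒ local minimum.
So the local maximum value is g(-1) = 13/3.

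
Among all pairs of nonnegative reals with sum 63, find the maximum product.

With x + y = 63, the product is P(x) = x(63 − x).
P'(x) = 63 − 2x = 0 gives x = 63/2; P'' = −2 < 0, so this is the maximum.
P = 63/2·63/2 = 3969/4.

3969/4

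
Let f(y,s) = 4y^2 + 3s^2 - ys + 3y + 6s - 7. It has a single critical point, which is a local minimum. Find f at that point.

∂f/∂y = 8y - s + 3 = 0 and ∂f/∂s = -y + 6s + 6 = 0, so (y, s) = (-24/47, -51/47).
The Hessian has f_{yy} = 8, f_{ss} = 6, f_{ys} = -1, giving D = 47 > 0 with f_{yy} > 0, so the point is a local minimum.
f(-24/47, -51/47) = -518/47.

-518/47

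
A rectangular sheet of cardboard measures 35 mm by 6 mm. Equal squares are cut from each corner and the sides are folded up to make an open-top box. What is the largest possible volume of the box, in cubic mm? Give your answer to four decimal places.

144.3150

With cut size x, the volume is V(x) = x(35 − 2x)(6 − 2x) for 0 < x < 3.
V'(x) = 12x^2 − 164x + 210. Setting V'(x) = 0 gives x ≈ 1.4301 (the root in (0, 3)).
V''(x) = 24x − 164 is negative there, so this is the maximum; V ≈ 144.3150.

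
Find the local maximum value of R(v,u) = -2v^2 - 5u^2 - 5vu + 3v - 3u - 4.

∂R/∂v = -4v - 5u + 3 = 0 and ∂R/∂u = -5v - 10u - 3 = 0, so (v, u) = (3, -9/5).
The Hessian has R_{vv} = -4, R_{uu} = -10, R_{vu} = -5, giving D = 15 > 0 with R_{vv} < 0, so the point is a local maximum.
R(3, -9/5) = 16/5.

16/5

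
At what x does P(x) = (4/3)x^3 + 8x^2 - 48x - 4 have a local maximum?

P'(x) = 4x^2 + 16x - 48 = 0 at x = -6, 2.
P''(x) = 8x + 16. P''(-6) = -32 < 0 ⇒ local maximum; P''(2) = 32 > 0 ⇒ local minimum.
So the local maximum value is P(-6) = 284.

-6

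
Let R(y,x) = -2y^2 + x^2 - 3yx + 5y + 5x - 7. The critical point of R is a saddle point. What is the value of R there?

-69/17

∂R/∂y = -4y - 3x + 5 = 0 and ∂R/∂x = -3y + 2x + 5 = 0, so (y, x) = (25/17, -5/17).
The Hessian has R_{yy} = -4, R_{xx} = 2, R_{yx} = -3, giving D = -17 < 0, so the point is a saddle point.
R(25/17, -5/17) = -69/17.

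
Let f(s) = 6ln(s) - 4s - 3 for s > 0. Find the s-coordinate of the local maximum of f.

3/2

f'(s) = 6/s − 4 = 0 gives s = 3/2.
f''(s) = -6/s², which is negative for s > 0, so this is a local maximum.
f(3/2) = 6·ln(3/2) - 6 - 3 ≈ -6.5672.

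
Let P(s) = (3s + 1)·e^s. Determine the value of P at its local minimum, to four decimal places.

Differentiating with the product rule gives P'(s) = (3s + 4)·e^s. Since e^s > 0, the only critical point is s = -4/3.
P''(-4/3) has the same sign as 3 > 0, so this is a local minimum.
P(-4/3) = (-3)·e^(-4/3) ≈ -0.7908.

-0.7908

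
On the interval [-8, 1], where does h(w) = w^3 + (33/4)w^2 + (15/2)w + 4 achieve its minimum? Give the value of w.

Differentiating, h'(w) = 3w^2 + (33/2)w + 15/2; which vanishes at w = -5 and w = -1/2.
Candidates: h(-8) = -40, h(-5) = 191/4, h(-1/2) = 35/16, h(1) = 83/4.
Hence the absolute minimum is -40 at w = -8.

-8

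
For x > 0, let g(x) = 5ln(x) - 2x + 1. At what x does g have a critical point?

g'(x) = 5/x − 2 = 0 gives x = 5/2.
g''(x) = -5/x², which is negative for x > 0, so this is a local maximum.
g(5/2) = 5·ln(5/2) - 5 + 1 ≈ 0.5815.

5/2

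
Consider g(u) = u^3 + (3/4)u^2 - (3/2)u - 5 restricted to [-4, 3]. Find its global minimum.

-51

Differentiating, g'(u) = 3u^2 + (3/2)u - 3/2; which vanishes at u = -1 and u = 1/2.
Candidates: g(-4) = -51, g(-1) = -15/4, g(1/2) = -87/16, g(3) = 97/4.
The minimum over the interval is -51, attained at u = -4.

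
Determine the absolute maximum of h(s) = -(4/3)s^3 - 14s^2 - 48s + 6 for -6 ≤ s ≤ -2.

78

The derivative is -4s^2 - 28s - 48, which vanishes at s = -4 and s = -3.
Candidates: h(-6) = 78; h(-4) = 178/3; h(-3) = 60; h(-2) = 170/3.
Hence the absolute maximum is 78 at s = -6.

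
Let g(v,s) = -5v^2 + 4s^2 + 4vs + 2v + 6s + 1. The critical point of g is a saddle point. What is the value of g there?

-29/24

∂g/∂v = -10v + 4s + 2 = 0 and ∂g/∂s = 4v + 8s + 6 = 0, so (v, s) = (-1/12, -17/24).
The Hessian has g_{vv} = -10, g_{ss} = 8, g_{vs} = 4, giving D = -96 < 0, so the point is a saddle point.
g(-1/12, -17/24) = -29/24.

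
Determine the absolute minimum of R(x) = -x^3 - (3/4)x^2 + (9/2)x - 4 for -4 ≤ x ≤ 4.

-62

R'(x) = -3x^2 - (3/2)x + 9/2, which vanishes at x = -3/2 and x = 1.
Candidates: R(-4) = 30; R(-3/2) = -145/16; R(1) = -5/4; R(4) = -62.
The minimum over the interval is -62, attained at x = 4.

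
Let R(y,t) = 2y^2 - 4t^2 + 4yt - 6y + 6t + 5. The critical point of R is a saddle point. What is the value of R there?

13/2

∂R/∂y = 4y + 4t - 6 = 0 and ∂R/∂t = 4y - 8t + 6 = 0, so (y, t) = (1/2, 1).
The Hessian has R_{yy} = 4, R_{tt} = -8, R_{yt} = 4, giving D = -48 < 0, so the point is a saddle point.
R(1/2, 1) = 13/2.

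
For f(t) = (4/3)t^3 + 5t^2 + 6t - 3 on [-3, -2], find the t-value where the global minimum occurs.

-3

f'(t) = 4t^2 + 10t + 6, which has no zeros in [-3, -2].
Evaluating at the critical points and endpoints: f(-3) = -12, f(-2) = -17/3.
Hence the absolute minimum is -12 at t = -3.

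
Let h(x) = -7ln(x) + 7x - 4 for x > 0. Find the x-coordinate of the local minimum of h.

h'(x) = -7/x + 7 = 0 gives x = 1.
h''(x) = 7/x², which is positive for x > 0, so this is a local minimum.
h(1) = -7·ln(1) + 7 - 4 ≈ 3.0000.

1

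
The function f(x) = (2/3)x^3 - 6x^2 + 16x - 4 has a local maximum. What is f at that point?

f'(x) = 2x^2 - 12x + 16. Setting f'(x) = 0 gives x ∈ {2, 4}.
f''(x) = 4x - 12. f''(2) = -4 < 0 ⇒ local maximum; f''(4) = 4 > 0 ⇒ local minimum.
The local maximum is f(2) = 28/3.

28/3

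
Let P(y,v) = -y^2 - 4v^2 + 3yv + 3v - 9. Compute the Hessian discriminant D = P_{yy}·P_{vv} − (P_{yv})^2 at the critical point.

∂P/∂y = -2y + 3v = 0 and ∂P/∂v = 3y - 8v + 3 = 0, so (y, v) = (9/7, 6/7).
The Hessian has P_{yy} = -2, P_{vv} = -8, P_{yv} = 3, giving D = 7 > 0 with P_{yy} < 0, so the point is a local maximum.
D = (-2)·(-8) − (3)^2 = 7.

7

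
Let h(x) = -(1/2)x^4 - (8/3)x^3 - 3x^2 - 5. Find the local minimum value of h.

-35/6

h'(x) = -2x^3 - 8x^2 - 6x = 0 at x = -3, -1, 0.
h''(x) = -6x^2 - 16x - 6. h''(-3) = -12 < 0 ⇒ local maximum; h''(-1) = 4 > 0 ⇒ local minimum; h''(0) = -6 < 0 ⇒ local maximum.
So the local minimum value is h(-1) = -35/6.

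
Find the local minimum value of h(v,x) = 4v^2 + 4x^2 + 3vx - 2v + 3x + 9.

∂h/∂v = 8v + 3x - 2 = 0 and ∂h/∂x = 3v + 8x + 3 = 0, so (v, x) = (5/11, -6/11).
The Hessian has h_{vv} = 8, h_{xx} = 8, h_{vx} = 3, giving D = 55 > 0 with h_{vv} > 0, so the point is a local minimum.
h(5/11, -6/11) = 85/11.

85/11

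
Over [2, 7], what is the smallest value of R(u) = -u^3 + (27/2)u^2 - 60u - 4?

-211/2

Differentiating, R'(u) = -3u^2 + 27u - 60; which vanishes at u = 4 and u = 5.
Candidates: R(2) = -78,  R(4) = -92,  R(5) = -183/2,  R(7) = -211/2.
So the minimum is R(7) = -211/2.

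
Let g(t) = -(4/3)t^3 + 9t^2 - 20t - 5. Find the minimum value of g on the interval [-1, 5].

-140/3

Differentiating, g'(t) = -4t^2 + 18t - 20; which vanishes at t = 2 and t = 5/2.
Candidates: g(-1) = 76/3; g(2) = -59/3; g(5/2) = -235/12; g(5) = -140/3.
So the minimum is g(5) = -140/3.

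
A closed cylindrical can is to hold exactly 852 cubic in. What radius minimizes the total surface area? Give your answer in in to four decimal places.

5.1375

With radius r and height h, πr²h = 852 so h = 852/(πr²), and S(r) = 2πr² + 2πrh = 2πr² + 2·852/r.
S'(r) = 4πr − 2·852/r² = 0 ⇒ r³ = 852/(2π), so r ≈ 5.1375 and h = 2r ≈ 10.2750.
S''(r) = 4π + 4·852/r³ > 0, so this is the minimum; S ≈ 497.5166.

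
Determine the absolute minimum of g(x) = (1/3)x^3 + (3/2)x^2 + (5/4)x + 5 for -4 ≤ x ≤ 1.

8/3

The derivative is x^2 + 3x + 5/4, which vanishes at x = -5/2 and x = -1/2.
Candidates: g(-4) = 8/3; g(-5/2) = 145/24; g(-1/2) = 113/24; g(1) = 97/12.
Hence the absolute minimum is 8/3 at x = -4.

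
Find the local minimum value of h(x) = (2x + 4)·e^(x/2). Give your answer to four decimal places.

-0.5413

h'(x) = 2·e^(x/2) + (2x + 4)·(1/2)·e^(x/2) = (x + 4)·e^(x/2). Since e^(x/2) > 0, the only critical point is x = -4.
h''(-4) has the same sign as 1 > 0, so this is a local minimum.
h(-4) = (-4)·e^(-2) ≈ -0.5413.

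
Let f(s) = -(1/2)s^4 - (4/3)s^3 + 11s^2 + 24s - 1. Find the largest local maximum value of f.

f'(s) = -2s^3 - 4s^2 + 22s + 24. Setting f'(s) = 0 gives s ∈ {-4, -1, 3}.
Second-derivative test with f''(s) = -6s^2 - 8s + 22: f''(-4) = -42 < 0 ⇒ local maximum; f''(-1) = 24 > 0 ⇒ local minimum; f''(3) = -56 < 0 ⇒ local maximum.
So the largest local maximum value is f(3) = 187/2.

187/2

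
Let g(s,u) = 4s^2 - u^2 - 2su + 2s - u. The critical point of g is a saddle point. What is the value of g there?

∂g/∂s = 8s - 2u + 2 = 0 and ∂g/∂u = -2s - 2u - 1 = 0, so (s, u) = (-3/10, -1/5).
The Hessian has g_{ss} = 8, g_{uu} = -2, g_{su} = -2, giving D = -20 < 0, so the point is a saddle point.
g(-3/10, -1/5) = -1/5.

-1/5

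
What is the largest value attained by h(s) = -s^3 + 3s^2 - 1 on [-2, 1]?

19

h'(s) = -3s^2 + 6s, whose only zero in [-2, 1] is s = 0.
Candidates: h(-2) = 19, h(0) = -1, h(1) = 1.
The maximum over the interval is 19, attained at s = -2.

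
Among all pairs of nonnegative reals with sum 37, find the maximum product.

1369/4

With x + y = 37, the product is P(x) = x(37 − x).
P'(x) = 37 − 2x = 0 gives x = 37/2; P'' = −2 < 0, so this is the maximum.
P = 37/2·37/2 = 1369/4.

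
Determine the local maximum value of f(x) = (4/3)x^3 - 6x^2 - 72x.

f'(x) = 4x^2 - 12x - 72 = 0 at x = -3, 6.
Since f''(x) = 8x - 12, we get f''(-3) = -36 < 0 ⇒ local maximum; f''(6) = 36 > 0 ⇒ local minimum.
The local maximum is f(-3) = 126.

126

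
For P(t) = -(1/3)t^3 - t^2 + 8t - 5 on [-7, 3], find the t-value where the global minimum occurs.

-4

P'(t) = -t^2 - 2t + 8, which vanishes at t = -4 and t = 2.
Candidates: P(-7) = 13/3,  P(-4) = -95/3,  P(2) = 13/3,  P(3) = 1.
Hence the absolute minimum is -95/3 at t = -4.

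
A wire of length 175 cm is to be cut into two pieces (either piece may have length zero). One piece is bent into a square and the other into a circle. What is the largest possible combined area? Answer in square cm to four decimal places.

2437.0601

Let x be the length used for the square. Square side x/4; circle radius (175−x)/(2π).
A(x) = (x/4)² + π·((175−x)/(2π))² = x²/16 + (175−x)²/(4π) for 0 ≤ x ≤ 175. A'(x) = x/8 − (175−x)/(2π) = 0 gives x = 4·175/(π+4) ≈ 98.0174.
A'' > 0, so the interior critical point is a minimum; the maximum is at an endpoint. A(0) = 2437.0601 and A(175) = 1914.0625, so the largest area is 2437.0601.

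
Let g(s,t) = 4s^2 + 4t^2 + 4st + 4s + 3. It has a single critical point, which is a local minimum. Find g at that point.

5/3

∂g/∂s = 8s + 4t + 4 = 0 and ∂g/∂t = 4s + 8t = 0, so (s, t) = (-2/3, 1/3).
The Hessian has g_{ss} = 8, g_{tt} = 8, g_{st} = 4, giving D = 48 > 0 with g_{ss} > 0, so the point is a local minimum.
g(-2/3, 1/3) = 5/3.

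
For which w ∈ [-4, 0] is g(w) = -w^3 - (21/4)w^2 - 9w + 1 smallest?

Differentiating, g'(w) = -3w^2 - (21/2)w - 9; which vanishes at w = -2 and w = -3/2.
Candidates: g(-4) = 17,  g(-2) = 6,  g(-3/2) = 97/16,  g(0) = 1.
The minimum over the interval is 1, attained at w = 0.

0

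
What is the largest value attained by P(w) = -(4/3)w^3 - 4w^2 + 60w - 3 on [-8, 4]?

105

P'(w) = -4w^2 - 8w + 60, which vanishes at w = -5 and w = 3.
Evaluating at the critical points and endpoints: P(-8) = -169/3,  P(-5) = -709/3,  P(3) = 105,  P(4) = 263/3.
Hence the absolute maximum is 105 at w = 3.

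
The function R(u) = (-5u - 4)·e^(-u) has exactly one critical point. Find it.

1/5

By the product rule, R'(u) = (5u - 1)·e^(-u). Since e^(-u) > 0, the only critical point is u = 1/5.
R''(1/5) has the same sign as 5 > 0, so this is a local minimum.
R(1/5) = (-5)·e^(-1/5) ≈ -4.0937.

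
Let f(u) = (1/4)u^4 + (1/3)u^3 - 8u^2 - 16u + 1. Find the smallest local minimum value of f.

-317/3

f'(u) = u^3 + u^2 - 16u - 16. Setting f'(u) = 0 gives u ∈ {-4, -1, 4}.
Since f''(u) = 3u^2 + 2u - 16, we get f''(-4) = 24 > 0 ⇒ local minimum; f''(-1) = -15 < 0 ⇒ local maximum; f''(4) = 40 > 0 ⇒ local minimum.
So the smallest local minimum value is f(4) = -317/3.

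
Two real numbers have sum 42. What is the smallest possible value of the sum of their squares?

With a + b = 42, a^2 + b^2 = a^2 + (42 − a)^2.
The derivative 2a − 2(42 − a) = 4a − 84 vanishes at a = 21; second derivative 4 > 0, a minimum.
The minimum is 2·(21)^2 = 882.

882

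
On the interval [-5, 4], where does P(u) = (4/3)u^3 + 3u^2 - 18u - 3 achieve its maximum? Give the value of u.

4

Differentiating, P'(u) = 4u^2 + 6u - 18; which vanishes at u = -3 and u = 3/2.
Compare values at every candidate in [-5, 4]: P(-5) = -14/3, P(-3) = 42, P(3/2) = -75/4, P(4) = 175/3.
So the maximum is P(4) = 175/3.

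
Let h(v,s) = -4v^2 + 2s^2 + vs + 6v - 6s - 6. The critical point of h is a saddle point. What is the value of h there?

∂h/∂v = -8v + s + 6 = 0 and ∂h/∂s = v + 4s - 6 = 0, so (v, s) = (10/11, 14/11).
The Hessian has h_{vv} = -8, h_{ss} = 4, h_{vs} = 1, giving D = -33 < 0, so the point is a saddle point.
h(10/11, 14/11) = -78/11.

-78/11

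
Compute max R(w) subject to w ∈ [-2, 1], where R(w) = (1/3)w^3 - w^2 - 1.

R'(w) = w^2 - 2w, whose only zero in [-2, 1] is w = 0.
Evaluating at the critical points and endpoints: R(-2) = -23/3; R(0) = -1; R(1) = -5/3.
So the maximum is R(0) = -1.

-1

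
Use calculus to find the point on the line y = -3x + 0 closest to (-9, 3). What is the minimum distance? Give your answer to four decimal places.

7.5895

Minimize D(x)^2 = (x + 9)^2 + (-3x - 3)^2.
d/dx[D^2] = 2(x + 9) + 2·(-3)·(-3x - 3) = 0 ⇒ x = -9/5.
Then y = 27/5 and the distance is √(288/5) ≈ 7.5895.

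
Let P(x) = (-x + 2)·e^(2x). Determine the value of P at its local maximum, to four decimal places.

By the product rule, P'(x) = (-2x + 3)·e^(2x). Since e^(2x) > 0, the only critical point is x = 3/2.
P''(3/2) has the same sign as -2 < 0, so this is a local maximum.
P(3/2) = (1/2)·e^(3) ≈ 10.0428.

10.0428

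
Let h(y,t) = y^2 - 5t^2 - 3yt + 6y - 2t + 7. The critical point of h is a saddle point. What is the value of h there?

∂h/∂y = 2y - 3t + 6 = 0 and ∂h/∂t = -3y - 10t - 2 = 0, so (y, t) = (-66/29, 14/29).
The Hessian has h_{yy} = 2, h_{tt} = -10, h_{yt} = -3, giving D = -29 < 0, so the point is a saddle point.
h(-66/29, 14/29) = -9/29.

-9/29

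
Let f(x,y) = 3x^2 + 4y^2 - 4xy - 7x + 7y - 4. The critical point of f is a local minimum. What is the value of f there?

∂f/∂x = 6x - 4y - 7 = 0 and ∂f/∂y = -4x + 8y + 7 = 0, so (x, y) = (7/8, -7/16).
The Hessian has f_{xx} = 6, f_{yy} = 8, f_{xy} = -4, giving D = 32 > 0 with f_{xx} > 0, so the point is a local minimum.
f(7/8, -7/16) = -275/32.

-275/32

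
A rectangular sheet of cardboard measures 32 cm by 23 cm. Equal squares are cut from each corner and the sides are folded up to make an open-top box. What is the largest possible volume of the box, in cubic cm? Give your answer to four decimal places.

With cut size x, the volume is V(x) = x(32 − 2x)(23 − 2x) for 0 < x < 11.5.
V'(x) = 12x^2 − 220x + 736. Setting V'(x) = 0 gives x ≈ 4.4028 (the root in (0, 11.5)).
V''(x) = 24x − 220 is negative there, so this is the maximum; V ≈ 1449.5364.

1449.5364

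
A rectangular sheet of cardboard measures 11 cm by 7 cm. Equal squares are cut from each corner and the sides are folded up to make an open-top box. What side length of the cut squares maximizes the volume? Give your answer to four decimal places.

With cut size x, the volume is V(x) = x(11 − 2x)(7 − 2x) for 0 < x < 3.5.
V'(x) = 12x^2 − 72x + 77. Setting V'(x) = 0 gives x ≈ 1.3927 (the root in (0, 3.5)).
V''(x) = 24x − 72 is negative there, so this is the maximum; V ≈ 48.2170.

1.3927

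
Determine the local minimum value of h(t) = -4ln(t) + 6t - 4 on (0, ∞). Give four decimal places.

h'(t) = -4/t + 6 = 0 gives t = 2/3.
h''(t) = 4/t², which is positive for t > 0, so this is a local minimum.
h(2/3) = -4·ln(2/3) + 4 - 4 ≈ 1.6219.

1.6219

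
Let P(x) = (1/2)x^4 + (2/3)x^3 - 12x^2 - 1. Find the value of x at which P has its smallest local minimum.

-4

P'(x) = 2x^3 + 2x^2 - 24x. Setting P'(x) = 0 gives x ∈ {-4, 0, 3}.
P''(x) = 6x^2 + 4x - 24. P''(-4) = 56 > 0 ⇒ local minimum; P''(0) = -24 < 0 ⇒ local maximum; P''(3) = 42 > 0 ⇒ local minimum.
The smallest local minimum is P(-4) = -323/3.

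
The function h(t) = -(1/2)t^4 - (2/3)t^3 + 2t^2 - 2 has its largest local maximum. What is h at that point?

h'(t) = -2t^3 - 2t^2 + 4t. Setting h'(t) = 0 gives t ∈ {-2, 0, 1}.
Second-derivative test with h''(t) = -6t^2 - 4t + 4: h''(-2) = -12 < 0 ⇒ local maximum; h''(0) = 4 > 0 ⇒ local minimum; h''(1) = -6 < 0 ⇒ local maximum.
The largest local maximum is h(-2) = 10/3.

10/3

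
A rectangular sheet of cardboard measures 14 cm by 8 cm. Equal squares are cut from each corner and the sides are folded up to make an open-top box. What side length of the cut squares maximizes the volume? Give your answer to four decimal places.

With cut size x, the volume is V(x) = x(14 − 2x)(8 − 2x) for 0 < x < 4.
V'(x) = 12x^2 − 88x + 112. Setting V'(x) = 0 gives x ≈ 1.6391 (the root in (0, 4)).
V''(x) = 24x − 88 is negative there, so this is the maximum; V ≈ 82.9814.

1.6391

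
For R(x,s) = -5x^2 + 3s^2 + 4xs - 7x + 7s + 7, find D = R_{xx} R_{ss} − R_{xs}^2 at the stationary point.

∂R/∂x = -10x + 4s - 7 = 0 and ∂R/∂s = 4x + 6s + 7 = 0, so (x, s) = (-35/38, -21/38).
The Hessian has R_{xx} = -10, R_{ss} = 6, R_{xs} = 4, giving D = -76 < 0, so the point is a saddle point.
D = (-10)·(6) − (4)^2 = -76.

-76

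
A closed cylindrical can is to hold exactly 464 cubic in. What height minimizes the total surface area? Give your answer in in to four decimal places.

With radius r and height h, πr²h = 464 so h = 464/(πr²), and S(r) = 2πr² + 2πrh = 2πr² + 2·464/r.
S'(r) = 4πr − 2·464/r² = 0 ⇒ r³ = 464/(2π), so r ≈ 4.1955 and h = 2r ≈ 8.3909.
S''(r) = 4π + 4·464/r³ > 0, so this is the minimum; S ≈ 331.7874.

8.3909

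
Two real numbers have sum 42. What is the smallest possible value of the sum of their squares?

882

With a + b = 42, a^2 + b^2 = a^2 + (42 − a)^2.
The derivative 2a − 2(42 − a) = 4a − 84 vanishes at a = 21; second derivative 4 > 0, a minimum.
The minimum is 2·(21)^2 = 882.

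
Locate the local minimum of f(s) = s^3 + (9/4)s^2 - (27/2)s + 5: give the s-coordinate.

3/2

f'(s) = 3s^2 + (9/2)s - 27/2 = 0 at s = -3, 3/2.
f''(s) = 6s + 9/2. f''(-3) = -27/2 < 0 ⇒ local maximum; f''(3/2) = 27/2 > 0 ⇒ local minimum.
So the local minimum value is f(3/2) = -109/16.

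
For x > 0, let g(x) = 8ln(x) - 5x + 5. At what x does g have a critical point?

8/5

g'(x) = 8/x − 5 = 0 gives x = 8/5.
g''(x) = -8/x², which is negative for x > 0, so this is a local maximum.
g(8/5) = 8·ln(8/5) - 8 + 5 ≈ 0.7600.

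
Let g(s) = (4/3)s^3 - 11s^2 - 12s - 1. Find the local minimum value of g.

Critical points: g'(s) = 4s^2 - 22s - 12 vanishes at s = -1/2, 6.
Since g''(s) = 8s - 22, we get g''(-1/2) = -26 < 0 ⇒ local maximum; g''(6) = 26 > 0 ⇒ local minimum.
The local minimum is g(6) = -181.

-181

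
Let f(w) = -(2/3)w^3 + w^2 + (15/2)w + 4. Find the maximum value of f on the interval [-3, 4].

f'(w) = -2w^2 + 2w + 15/2, which vanishes at w = -3/2 and w = 5/2.
Evaluating at the critical points and endpoints: f(-3) = 17/2; f(-3/2) = -11/4; f(5/2) = 223/12; f(4) = 22/3.
So the maximum is f(5/2) = 223/12.

223/12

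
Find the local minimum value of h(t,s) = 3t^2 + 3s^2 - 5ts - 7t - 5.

-202/11

∂h/∂t = 6t - 5s - 7 = 0 and ∂h/∂s = -5t + 6s = 0, so (t, s) = (42/11, 35/11).
The Hessian has h_{tt} = 6, h_{ss} = 6, h_{ts} = -5, giving D = 11 > 0 with h_{tt} > 0, so the point is a local minimum.
h(42/11, 35/11) = -202/11.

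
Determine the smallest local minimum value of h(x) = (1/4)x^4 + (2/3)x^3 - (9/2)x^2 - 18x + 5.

h'(x) = x^3 + 2x^2 - 9x - 18. Setting h'(x) = 0 gives x ∈ {-3, -2, 3}.
Since h''(x) = 3x^2 + 4x - 9, we get h''(-3) = 6 > 0 ⇒ local minimum; h''(-2) = -5 < 0 ⇒ local maximum; h''(3) = 30 > 0 ⇒ local minimum.
So the smallest local minimum value is h(3) = -205/4.

-205/4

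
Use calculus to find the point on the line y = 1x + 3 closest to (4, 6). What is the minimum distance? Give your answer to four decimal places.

0.7071

Minimize D(x)^2 = (x - 4)^2 + (x - 3)^2.
d/dx[D^2] = 2(x - 4) + 2·1·(x - 3) = 0 ⇒ x = 7/2.
Then y = 13/2 and the distance is √(1/2) ≈ 0.7071.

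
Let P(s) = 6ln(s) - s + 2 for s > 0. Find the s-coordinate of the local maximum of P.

P'(s) = 6/s − 1 = 0 gives s = 6.
P''(s) = -6/s², which is negative for s > 0, so this is a local maximum.
P(6) = 6·ln(6) - 6 + 2 ≈ 6.7506.

6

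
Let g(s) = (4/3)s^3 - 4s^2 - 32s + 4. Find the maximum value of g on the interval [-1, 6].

g'(s) = 4s^2 - 8s - 32, whose only zero in [-1, 6] is s = 4.
Evaluating at the critical points and endpoints: g(-1) = 92/3,  g(4) = -308/3,  g(6) = -44.
The maximum over the interval is 92/3, attained at s = -1.

92/3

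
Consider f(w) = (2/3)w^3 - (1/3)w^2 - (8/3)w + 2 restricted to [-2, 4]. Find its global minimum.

-46/81

f'(w) = 2w^2 - (2/3)w - 8/3, which vanishes at w = -1 and w = 4/3.
Compare values at every candidate in [-2, 4]: f(-2) = 2/3; f(-1) = 11/3; f(4/3) = -46/81; f(4) = 86/3.
Hence the absolute minimum is -46/81 at w = 4/3.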